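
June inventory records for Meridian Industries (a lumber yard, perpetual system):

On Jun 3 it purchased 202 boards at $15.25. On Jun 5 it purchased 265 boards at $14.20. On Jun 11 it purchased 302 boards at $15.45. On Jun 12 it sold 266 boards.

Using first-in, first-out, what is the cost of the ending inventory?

Jun 12, 266 sold [FIFO — oldest first]: 202 @ $15.25 + 64 @ $14.20 = $3,989.30
Ending inventory: 201 @ $14.20 + 302 @ $15.45 = $7,520.10

Ending inventory = $7,520.10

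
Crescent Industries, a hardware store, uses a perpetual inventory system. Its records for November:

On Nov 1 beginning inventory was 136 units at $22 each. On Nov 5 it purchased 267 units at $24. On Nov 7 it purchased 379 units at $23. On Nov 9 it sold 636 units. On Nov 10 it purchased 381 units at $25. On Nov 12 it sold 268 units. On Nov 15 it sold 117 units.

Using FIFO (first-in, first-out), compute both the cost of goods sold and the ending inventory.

Nov 9, 636 sold [FIFO — oldest first]: 136 @ $22 + 267 @ $24 + 233 @ $23 = $14,759
Nov 12, 268 sold [FIFO — oldest first]: 146 @ $23 + 122 @ $25 = $6,408
Nov 15, 117 sold [FIFO — oldest first]: 117 @ $25 = $2,925
Total COGS = $14,759 + $6,408 + $2,925 = $24,092
Ending inventory: 142 @ $25 = $3,550
Check: goods available $27,642 = COGS $24,092 + ending $3,550

COGS = $24,092; ending inventory = $3,550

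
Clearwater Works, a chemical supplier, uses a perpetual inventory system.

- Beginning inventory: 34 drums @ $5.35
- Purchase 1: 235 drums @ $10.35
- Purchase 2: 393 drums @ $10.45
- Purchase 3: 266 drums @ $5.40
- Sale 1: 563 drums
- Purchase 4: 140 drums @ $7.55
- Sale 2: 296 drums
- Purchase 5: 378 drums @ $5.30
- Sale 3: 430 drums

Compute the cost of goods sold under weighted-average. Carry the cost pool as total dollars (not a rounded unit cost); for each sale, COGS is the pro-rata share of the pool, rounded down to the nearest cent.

After Beginning: 34 on hand, pool $181.90 (≈ $5.3500 each)
After Purchase 1: 269 on hand, pool $2,614.15 (≈ $9.7180 each)
After Purchase 2: 662 on hand, pool $6,721.00 (≈ $10.1526 each)
After Purchase 3: 928 on hand, pool $8,157.40 (≈ $8.7903 each)
Sale 1, sell 563: 563/928 × $8,157.40 → $4,948.93
After Purchase 4: 505 on hand, pool $4,265.47 (≈ $8.4465 each)
Sale 2, sell 296: 296/505 × $4,265.47 → $2,500.15
After Purchase 5: 587 on hand, pool $3,768.72 (≈ $6.4203 each)
Sale 3, sell 430: 430/587 × $3,768.72 → $2,760.73
Total COGS = $4,948.93 + $2,500.15 + $2,760.73 = $10,209.81
Ending inventory (cost pool remaining) = $1,007.99
Check: goods available $11,217.80 = COGS $10,209.81 + ending $1,007.99

COGS = $10,209.81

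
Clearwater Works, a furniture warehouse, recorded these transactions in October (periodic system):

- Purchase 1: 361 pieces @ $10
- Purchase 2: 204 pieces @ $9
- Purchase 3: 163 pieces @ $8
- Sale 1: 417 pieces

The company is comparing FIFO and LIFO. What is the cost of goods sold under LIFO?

COGS = $3,640

FIFO COGS: 361 @ $10 + 56 @ $9 = $4,114
LIFO COGS: 163 @ $8 + 204 @ $9 + 50 @ $10 = $3,640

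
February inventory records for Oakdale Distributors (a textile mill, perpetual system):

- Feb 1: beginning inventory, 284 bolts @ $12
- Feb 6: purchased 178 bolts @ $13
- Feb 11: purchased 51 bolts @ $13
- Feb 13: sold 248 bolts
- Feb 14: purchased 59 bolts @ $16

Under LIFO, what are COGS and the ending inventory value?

Feb 13, 248 sold [LIFO — newest first]: 51 @ $13 + 178 @ $13 + 19 @ $12 = $3,205
Ending inventory: 265 @ $12 + 59 @ $16 = $4,124
Check: goods available $7,329 = COGS $3,205 + ending $4,124

COGS = $3,205; ending inventory = $4,124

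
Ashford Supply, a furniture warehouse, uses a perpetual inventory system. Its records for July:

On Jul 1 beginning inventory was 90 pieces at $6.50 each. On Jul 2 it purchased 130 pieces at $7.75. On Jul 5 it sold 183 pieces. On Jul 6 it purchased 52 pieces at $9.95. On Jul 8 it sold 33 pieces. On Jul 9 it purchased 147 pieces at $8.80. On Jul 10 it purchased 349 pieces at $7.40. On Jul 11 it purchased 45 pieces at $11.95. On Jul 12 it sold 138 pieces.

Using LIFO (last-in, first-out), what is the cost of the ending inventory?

Jul 5, 183 sold [LIFO — newest first]: 130 @ $7.75 + 53 @ $6.50 = $1,352.00
Jul 8, 33 sold [LIFO — newest first]: 33 @ $9.95 = $328.35
Jul 12, 138 sold [LIFO — newest first]: 45 @ $11.95 + 93 @ $7.40 = $1,225.95
Total COGS = $1,352.00 + $328.35 + $1,225.95 = $2,906.30
Ending inventory: 37 @ $6.50 + 19 @ $9.95 + 147 @ $8.80 + 256 @ $7.40 = $3,617.55
Check: goods available $6,523.85 = COGS $2,906.30 + ending $3,617.55

Ending inventory = $3,617.55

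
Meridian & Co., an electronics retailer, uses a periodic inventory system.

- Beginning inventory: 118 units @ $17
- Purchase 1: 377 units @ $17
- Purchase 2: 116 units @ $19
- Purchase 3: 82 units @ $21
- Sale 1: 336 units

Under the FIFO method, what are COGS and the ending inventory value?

Sale 1 (336) [FIFO — oldest first]: 118 @ $17 + 218 @ $17 = $5,712
Ending inventory: 159 @ $17 + 116 @ $19 + 82 @ $21 = $6,629
Check: goods available $12,341 = COGS $5,712 + ending $6,629

COGS = $5,712; ending inventory = $6,629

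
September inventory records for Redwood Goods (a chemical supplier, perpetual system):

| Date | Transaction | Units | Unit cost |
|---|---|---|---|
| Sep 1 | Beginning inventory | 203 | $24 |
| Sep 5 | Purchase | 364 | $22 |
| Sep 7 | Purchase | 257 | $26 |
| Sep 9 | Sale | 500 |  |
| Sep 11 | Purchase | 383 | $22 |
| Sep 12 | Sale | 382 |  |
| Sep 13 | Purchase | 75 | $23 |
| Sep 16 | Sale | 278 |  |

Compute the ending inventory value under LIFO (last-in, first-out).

Sep 9, 500 sold [LIFO — newest first]: 257 @ $26 + 243 @ $22 = $12,028
Sep 12, 382 sold [LIFO — newest first]: 382 @ $22 = $8,404
Sep 16, 278 sold [LIFO — newest first]: 75 @ $23 + 1 @ $22 + 121 @ $22 + 81 @ $24 = $6,353
Total COGS = $12,028 + $8,404 + $6,353 = $26,785
Ending inventory: 122 @ $24 = $2,928

Ending inventory = $2,928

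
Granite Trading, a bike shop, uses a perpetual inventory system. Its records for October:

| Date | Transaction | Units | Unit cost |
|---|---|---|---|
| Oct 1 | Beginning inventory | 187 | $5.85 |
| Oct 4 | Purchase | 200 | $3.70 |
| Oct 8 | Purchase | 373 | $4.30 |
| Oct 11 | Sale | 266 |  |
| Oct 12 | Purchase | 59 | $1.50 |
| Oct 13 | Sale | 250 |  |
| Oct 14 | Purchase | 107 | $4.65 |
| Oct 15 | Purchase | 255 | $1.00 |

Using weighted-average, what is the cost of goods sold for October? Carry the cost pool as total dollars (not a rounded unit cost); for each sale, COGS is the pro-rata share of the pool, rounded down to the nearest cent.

After Oct 1: 187 on hand, pool $1,093.95 (≈ $5.8500 each)
After Oct 4: 387 on hand, pool $1,833.95 (≈ $4.7389 each)
After Oct 8: 760 on hand, pool $3,437.85 (≈ $4.5235 each)
Oct 11, sell 266: 266/760 × $3,437.85 → $1,203.24
After Oct 12: 553 on hand, pool $2,323.11 (≈ $4.2009 each)
Oct 13, sell 250: 250/553 × $2,323.11 → $1,050.23
After Oct 14: 410 on hand, pool $1,770.43 (≈ $4.3181 each)
After Oct 15: 665 on hand, pool $2,025.43 (≈ $3.0458 each)
Total COGS = $1,203.24 + $1,050.23 = $2,253.47
Ending inventory (cost pool remaining) = $2,025.43

COGS = $2,253.47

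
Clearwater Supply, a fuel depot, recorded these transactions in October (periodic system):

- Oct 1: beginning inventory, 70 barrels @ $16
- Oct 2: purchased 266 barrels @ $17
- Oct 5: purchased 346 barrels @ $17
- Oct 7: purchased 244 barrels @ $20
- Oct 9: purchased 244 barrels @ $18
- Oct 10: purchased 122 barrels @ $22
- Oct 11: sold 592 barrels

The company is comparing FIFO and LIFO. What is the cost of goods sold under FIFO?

COGS = $9,994

FIFO COGS: 70 @ $16 + 266 @ $17 + 256 @ $17 = $9,994
LIFO COGS: 122 @ $22 + 244 @ $18 + 226 @ $20 = $11,596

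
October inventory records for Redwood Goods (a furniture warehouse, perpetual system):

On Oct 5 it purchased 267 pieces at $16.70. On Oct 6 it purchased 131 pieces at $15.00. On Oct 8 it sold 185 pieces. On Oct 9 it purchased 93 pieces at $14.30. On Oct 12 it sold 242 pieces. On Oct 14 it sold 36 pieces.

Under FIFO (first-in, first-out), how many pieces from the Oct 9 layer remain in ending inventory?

28

Oct 8, 185 sold [FIFO — oldest first]: 185 @ $16.70 = $3,089.50
Oct 12, 242 sold [FIFO — oldest first]: 82 @ $16.70 + 131 @ $15.00 + 29 @ $14.30 = $3,749.10
Oct 14, 36 sold [FIFO — oldest first]: 36 @ $14.30 = $514.80
Total COGS = $3,089.50 + $3,749.10 + $514.80 = $7,353.40
Ending inventory: 28 @ $14.30 = $400.40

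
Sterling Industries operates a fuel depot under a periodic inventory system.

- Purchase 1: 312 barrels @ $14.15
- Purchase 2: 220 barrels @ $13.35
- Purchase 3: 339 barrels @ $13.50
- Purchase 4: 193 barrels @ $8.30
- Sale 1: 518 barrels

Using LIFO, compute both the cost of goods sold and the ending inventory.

COGS = $5,989.40; ending inventory = $7,540.80

Sale 1 (518) [LIFO — newest first]: 193 @ $8.30 + 325 @ $13.50 = $5,989.40
Ending inventory: 312 @ $14.15 + 220 @ $13.35 + 14 @ $13.50 = $7,540.80
Check: goods available $13,530.20 = COGS $5,989.40 + ending $7,540.80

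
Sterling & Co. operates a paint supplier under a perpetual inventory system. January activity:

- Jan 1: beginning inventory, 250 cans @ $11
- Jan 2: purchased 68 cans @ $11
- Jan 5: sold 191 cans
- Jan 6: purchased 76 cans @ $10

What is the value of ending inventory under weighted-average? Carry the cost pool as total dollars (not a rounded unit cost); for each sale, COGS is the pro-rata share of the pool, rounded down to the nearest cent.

After Jan 1: 250 on hand, pool $2,750.00 (≈ $11.0000 each)
After Jan 2: 318 on hand, pool $3,498.00 (≈ $11.0000 each)
Jan 5, sell 191: 191/318 × $3,498.00 → $2,101.00
After Jan 6: 203 on hand, pool $2,157.00 (≈ $10.6256 each)
Ending inventory (cost pool remaining) = $2,157.00

Ending inventory = $2,157.00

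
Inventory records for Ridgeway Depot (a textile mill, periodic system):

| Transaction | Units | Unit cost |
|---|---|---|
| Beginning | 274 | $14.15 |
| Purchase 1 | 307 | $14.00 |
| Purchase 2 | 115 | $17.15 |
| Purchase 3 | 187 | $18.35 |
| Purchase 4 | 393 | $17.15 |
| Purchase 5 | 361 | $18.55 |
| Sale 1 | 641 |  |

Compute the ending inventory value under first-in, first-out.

Ending inventory = $17,811.20

Sale 1 (641) [FIFO — oldest first]: 274 @ $14.15 + 307 @ $14.00 + 60 @ $17.15 = $9,204.10
Ending inventory: 55 @ $17.15 + 187 @ $18.35 + 393 @ $17.15 + 361 @ $18.55 = $17,811.20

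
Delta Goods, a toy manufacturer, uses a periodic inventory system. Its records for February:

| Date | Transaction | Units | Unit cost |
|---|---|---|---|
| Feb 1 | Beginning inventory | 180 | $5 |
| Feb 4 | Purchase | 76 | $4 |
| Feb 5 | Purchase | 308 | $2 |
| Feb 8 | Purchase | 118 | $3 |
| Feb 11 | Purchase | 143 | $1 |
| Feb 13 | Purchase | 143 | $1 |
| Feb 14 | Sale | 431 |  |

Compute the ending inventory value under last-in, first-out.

Ending inventory = $1,766

Feb 14, 431 sold [LIFO — newest first]: 143 @ $1 + 143 @ $1 + 118 @ $3 + 27 @ $2 = $694
Ending inventory: 180 @ $5 + 76 @ $4 + 281 @ $2 = $1,766
Check: goods available $2,460 = COGS $694 + ending $1,766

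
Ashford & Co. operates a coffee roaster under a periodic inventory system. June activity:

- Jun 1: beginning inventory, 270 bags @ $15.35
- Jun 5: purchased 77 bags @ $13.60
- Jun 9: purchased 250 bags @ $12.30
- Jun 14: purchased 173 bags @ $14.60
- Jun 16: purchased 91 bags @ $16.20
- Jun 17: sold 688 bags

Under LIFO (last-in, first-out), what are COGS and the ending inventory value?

Jun 17, 688 sold [LIFO — newest first]: 91 @ $16.20 + 173 @ $14.60 + 250 @ $12.30 + 77 @ $13.60 + 97 @ $15.35 = $9,611.15
Ending inventory: 173 @ $15.35 = $2,655.55

COGS = $9,611.15; ending inventory = $2,655.55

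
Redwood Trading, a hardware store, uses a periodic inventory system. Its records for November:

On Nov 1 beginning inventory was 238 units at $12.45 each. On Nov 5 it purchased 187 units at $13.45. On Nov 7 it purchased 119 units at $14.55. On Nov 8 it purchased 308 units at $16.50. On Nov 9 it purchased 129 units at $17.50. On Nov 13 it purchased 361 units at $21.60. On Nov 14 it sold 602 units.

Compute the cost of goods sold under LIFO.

COGS = $11,903.10

Nov 14, 602 sold [LIFO — newest first]: 361 @ $21.60 + 129 @ $17.50 + 112 @ $16.50 = $11,903.10
Ending inventory: 238 @ $12.45 + 187 @ $13.45 + 119 @ $14.55 + 196 @ $16.50 = $10,443.70
Check: goods available $22,346.80 = COGS $11,903.10 + ending $10,443.70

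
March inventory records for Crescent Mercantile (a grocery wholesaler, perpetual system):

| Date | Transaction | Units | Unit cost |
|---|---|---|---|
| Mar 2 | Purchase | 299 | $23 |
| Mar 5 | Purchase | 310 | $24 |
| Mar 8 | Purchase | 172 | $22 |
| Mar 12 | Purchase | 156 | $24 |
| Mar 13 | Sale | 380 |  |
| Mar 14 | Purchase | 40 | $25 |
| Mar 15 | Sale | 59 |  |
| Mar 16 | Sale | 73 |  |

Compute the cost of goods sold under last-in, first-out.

Mar 13, 380 sold [LIFO — newest first]: 156 @ $24 + 172 @ $22 + 52 @ $24 = $8,776
Mar 15, 59 sold [LIFO — newest first]: 40 @ $25 + 19 @ $24 = $1,456
Mar 16, 73 sold [LIFO — newest first]: 73 @ $24 = $1,752
Total COGS = $8,776 + $1,456 + $1,752 = $11,984
Ending inventory: 299 @ $23 + 166 @ $24 = $10,861

COGS = $11,984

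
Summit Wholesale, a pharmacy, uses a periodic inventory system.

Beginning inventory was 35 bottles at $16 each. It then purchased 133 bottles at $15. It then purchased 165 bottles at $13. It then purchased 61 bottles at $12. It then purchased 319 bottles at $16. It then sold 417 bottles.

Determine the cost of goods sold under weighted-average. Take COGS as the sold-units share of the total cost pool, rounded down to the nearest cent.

Sale 1, sell 417: 417/713 × $10,536.00 → $6,162.00
Ending inventory (cost pool remaining) = $4,374.00
Check: goods available $10,536.00 = COGS $6,162.00 + ending $4,374.00

COGS = $6,162.00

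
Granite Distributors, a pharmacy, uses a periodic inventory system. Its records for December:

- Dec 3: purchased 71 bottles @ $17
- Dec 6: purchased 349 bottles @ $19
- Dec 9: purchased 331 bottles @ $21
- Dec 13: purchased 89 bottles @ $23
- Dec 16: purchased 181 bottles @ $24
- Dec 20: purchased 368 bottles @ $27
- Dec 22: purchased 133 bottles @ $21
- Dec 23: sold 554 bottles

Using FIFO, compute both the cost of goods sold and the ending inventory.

Dec 23, 554 sold [FIFO — oldest first]: 71 @ $17 + 349 @ $19 + 134 @ $21 = $10,652
Ending inventory: 197 @ $21 + 89 @ $23 + 181 @ $24 + 368 @ $27 + 133 @ $21 = $23,257

COGS = $10,652; ending inventory = $23,257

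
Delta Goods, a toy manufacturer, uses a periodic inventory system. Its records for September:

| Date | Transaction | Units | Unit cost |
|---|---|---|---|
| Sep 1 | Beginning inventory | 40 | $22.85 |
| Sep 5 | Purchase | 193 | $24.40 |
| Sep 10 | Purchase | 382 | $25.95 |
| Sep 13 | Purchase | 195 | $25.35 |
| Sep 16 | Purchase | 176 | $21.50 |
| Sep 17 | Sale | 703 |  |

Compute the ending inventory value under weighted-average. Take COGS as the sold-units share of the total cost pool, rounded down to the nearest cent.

Ending inventory = $6,964.03

Sep 17, sell 703: 703/986 × $24,263.35 → $17,299.32
Ending inventory (cost pool remaining) = $6,964.03
Check: goods available $24,263.35 = COGS $17,299.32 + ending $6,964.03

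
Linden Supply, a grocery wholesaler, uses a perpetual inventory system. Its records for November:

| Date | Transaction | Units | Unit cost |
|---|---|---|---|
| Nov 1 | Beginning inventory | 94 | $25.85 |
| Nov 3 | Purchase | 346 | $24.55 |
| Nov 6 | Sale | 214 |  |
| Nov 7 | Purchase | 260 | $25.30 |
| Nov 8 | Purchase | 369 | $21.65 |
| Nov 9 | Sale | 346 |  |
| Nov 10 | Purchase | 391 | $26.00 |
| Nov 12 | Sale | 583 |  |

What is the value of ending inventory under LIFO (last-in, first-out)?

Nov 6, 214 sold [LIFO — newest first]: 214 @ $24.55 = $5,253.70
Nov 9, 346 sold [LIFO — newest first]: 346 @ $21.65 = $7,490.90
Nov 12, 583 sold [LIFO — newest first]: 391 @ $26.00 + 23 @ $21.65 + 169 @ $25.30 = $14,939.65
Total COGS = $5,253.70 + $7,490.90 + $14,939.65 = $27,684.25
Ending inventory: 94 @ $25.85 + 132 @ $24.55 + 91 @ $25.30 = $7,972.80
Check: goods available $35,657.05 = COGS $27,684.25 + ending $7,972.80

Ending inventory = $7,972.80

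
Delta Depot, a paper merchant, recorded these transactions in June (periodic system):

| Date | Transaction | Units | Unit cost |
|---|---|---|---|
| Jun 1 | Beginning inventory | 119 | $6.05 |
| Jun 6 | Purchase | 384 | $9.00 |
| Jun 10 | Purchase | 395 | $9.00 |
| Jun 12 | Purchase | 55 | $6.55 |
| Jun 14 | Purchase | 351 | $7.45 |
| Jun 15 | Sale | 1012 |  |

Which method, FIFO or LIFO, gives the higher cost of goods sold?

FIFO

FIFO COGS: 119 @ $6.05 + 384 @ $9.00 + 395 @ $9.00 + 55 @ $6.55 + 59 @ $7.45 = $8,530.75
LIFO COGS: 351 @ $7.45 + 55 @ $6.55 + 395 @ $9.00 + 211 @ $9.00 = $8,429.20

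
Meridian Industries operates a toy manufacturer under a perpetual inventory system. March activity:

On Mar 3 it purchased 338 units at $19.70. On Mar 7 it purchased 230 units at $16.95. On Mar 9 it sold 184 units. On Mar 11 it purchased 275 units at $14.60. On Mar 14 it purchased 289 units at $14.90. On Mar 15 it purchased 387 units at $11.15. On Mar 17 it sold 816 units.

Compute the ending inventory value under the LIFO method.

Ending inventory = $9,409.30

Mar 9, 184 sold [LIFO — newest first]: 184 @ $16.95 = $3,118.80
Mar 17, 816 sold [LIFO — newest first]: 387 @ $11.15 + 289 @ $14.90 + 140 @ $14.60 = $10,665.15
Total COGS = $3,118.80 + $10,665.15 = $13,783.95
Ending inventory: 338 @ $19.70 + 46 @ $16.95 + 135 @ $14.60 = $9,409.30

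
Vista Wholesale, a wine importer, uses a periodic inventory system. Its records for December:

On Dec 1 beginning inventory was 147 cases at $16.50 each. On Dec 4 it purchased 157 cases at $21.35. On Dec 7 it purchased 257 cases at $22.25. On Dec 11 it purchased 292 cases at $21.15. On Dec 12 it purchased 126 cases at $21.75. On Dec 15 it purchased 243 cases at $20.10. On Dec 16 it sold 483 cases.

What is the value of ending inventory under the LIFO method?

Dec 16, 483 sold [LIFO — newest first]: 243 @ $20.10 + 126 @ $21.75 + 114 @ $21.15 = $10,035.90
Ending inventory: 147 @ $16.50 + 157 @ $21.35 + 257 @ $22.25 + 178 @ $21.15 = $15,260.40

Ending inventory = $15,260.40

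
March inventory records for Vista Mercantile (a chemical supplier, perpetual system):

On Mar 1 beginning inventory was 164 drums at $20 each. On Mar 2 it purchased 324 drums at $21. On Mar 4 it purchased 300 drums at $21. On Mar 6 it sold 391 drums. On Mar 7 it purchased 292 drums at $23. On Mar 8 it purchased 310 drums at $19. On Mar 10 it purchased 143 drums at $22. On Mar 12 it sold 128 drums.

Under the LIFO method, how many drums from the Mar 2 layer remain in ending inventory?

233

Mar 6, 391 sold [LIFO — newest first]: 300 @ $21 + 91 @ $21 = $8,211
Mar 12, 128 sold [LIFO — newest first]: 128 @ $22 = $2,816
Total COGS = $8,211 + $2,816 = $11,027
Ending inventory: 164 @ $20 + 233 @ $21 + 292 @ $23 + 310 @ $19 + 15 @ $22 = $21,109
Check: goods available $32,136 = COGS $11,027 + ending $21,109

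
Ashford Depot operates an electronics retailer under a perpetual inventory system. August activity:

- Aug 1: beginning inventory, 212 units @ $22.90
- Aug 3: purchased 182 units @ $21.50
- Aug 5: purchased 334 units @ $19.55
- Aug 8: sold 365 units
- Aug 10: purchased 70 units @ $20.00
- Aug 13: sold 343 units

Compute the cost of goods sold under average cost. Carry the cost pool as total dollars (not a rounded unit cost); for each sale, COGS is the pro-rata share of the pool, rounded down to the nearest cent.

COGS = $14,821.06

After Aug 1: 212 on hand, pool $4,854.80 (≈ $22.9000 each)
After Aug 3: 394 on hand, pool $8,767.80 (≈ $22.2533 each)
After Aug 5: 728 on hand, pool $15,297.50 (≈ $21.0130 each)
Aug 8, sell 365: 365/728 × $15,297.50 → $7,669.76
After Aug 10: 433 on hand, pool $9,027.74 (≈ $20.8493 each)
Aug 13, sell 343: 343/433 × $9,027.74 → $7,151.30
Total COGS = $7,669.76 + $7,151.30 = $14,821.06
Ending inventory (cost pool remaining) = $1,876.44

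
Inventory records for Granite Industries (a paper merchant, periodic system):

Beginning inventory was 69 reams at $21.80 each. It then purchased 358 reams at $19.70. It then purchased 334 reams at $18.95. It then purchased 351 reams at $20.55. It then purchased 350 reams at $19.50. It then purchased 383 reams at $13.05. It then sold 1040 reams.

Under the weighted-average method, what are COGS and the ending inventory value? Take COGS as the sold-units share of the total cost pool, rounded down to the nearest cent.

COGS = $19,121.51; ending inventory = $14,800.79

Sale 1, sell 1040: 1040/1845 × $33,922.30 → $19,121.51
Ending inventory (cost pool remaining) = $14,800.79
Check: goods available $33,922.30 = COGS $19,121.51 + ending $14,800.79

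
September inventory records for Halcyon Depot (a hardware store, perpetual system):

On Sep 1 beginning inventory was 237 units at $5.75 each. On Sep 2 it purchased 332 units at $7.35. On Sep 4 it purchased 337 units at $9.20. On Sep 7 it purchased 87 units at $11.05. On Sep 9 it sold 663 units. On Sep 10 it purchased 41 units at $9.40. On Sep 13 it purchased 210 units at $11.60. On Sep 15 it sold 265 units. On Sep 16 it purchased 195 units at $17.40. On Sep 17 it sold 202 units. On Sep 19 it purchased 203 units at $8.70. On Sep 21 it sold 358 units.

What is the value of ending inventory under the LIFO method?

Sep 9, 663 sold [LIFO — newest first]: 87 @ $11.05 + 337 @ $9.20 + 239 @ $7.35 = $5,818.40
Sep 15, 265 sold [LIFO — newest first]: 210 @ $11.60 + 41 @ $9.40 + 14 @ $7.35 = $2,924.30
Sep 17, 202 sold [LIFO — newest first]: 195 @ $17.40 + 7 @ $7.35 = $3,444.45
Sep 21, 358 sold [LIFO — newest first]: 203 @ $8.70 + 72 @ $7.35 + 83 @ $5.75 = $2,772.55
Total COGS = $5,818.40 + $2,924.30 + $3,444.45 + $2,772.55 = $14,959.70
Ending inventory: 154 @ $5.75 = $885.50
Check: goods available $15,845.20 = COGS $14,959.70 + ending $885.50

Ending inventory = $885.50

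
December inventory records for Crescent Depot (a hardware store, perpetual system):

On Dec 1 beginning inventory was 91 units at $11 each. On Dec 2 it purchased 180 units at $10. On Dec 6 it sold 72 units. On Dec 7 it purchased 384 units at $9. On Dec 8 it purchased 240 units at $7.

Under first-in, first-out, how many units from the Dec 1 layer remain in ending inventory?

Dec 6, 72 sold [FIFO — oldest first]: 72 @ $11 = $792
Ending inventory: 19 @ $11 + 180 @ $10 + 384 @ $9 + 240 @ $7 = $7,145

19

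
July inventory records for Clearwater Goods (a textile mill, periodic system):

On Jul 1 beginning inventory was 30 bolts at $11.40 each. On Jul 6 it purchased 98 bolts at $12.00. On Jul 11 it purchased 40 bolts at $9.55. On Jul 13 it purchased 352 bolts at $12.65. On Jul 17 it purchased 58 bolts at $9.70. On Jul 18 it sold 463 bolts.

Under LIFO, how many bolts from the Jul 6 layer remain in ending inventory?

85

Jul 18, 463 sold [LIFO — newest first]: 58 @ $9.70 + 352 @ $12.65 + 40 @ $9.55 + 13 @ $12.00 = $5,553.40
Ending inventory: 30 @ $11.40 + 85 @ $12.00 = $1,362.00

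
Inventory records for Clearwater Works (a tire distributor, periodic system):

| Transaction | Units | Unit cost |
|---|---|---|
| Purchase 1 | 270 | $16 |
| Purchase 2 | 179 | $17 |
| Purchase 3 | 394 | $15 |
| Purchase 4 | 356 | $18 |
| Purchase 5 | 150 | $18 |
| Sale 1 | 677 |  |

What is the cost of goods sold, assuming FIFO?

COGS = $10,783

Sale 1 (677) [FIFO — oldest first]: 270 @ $16 + 179 @ $17 + 228 @ $15 = $10,783
Ending inventory: 166 @ $15 + 356 @ $18 + 150 @ $18 = $11,598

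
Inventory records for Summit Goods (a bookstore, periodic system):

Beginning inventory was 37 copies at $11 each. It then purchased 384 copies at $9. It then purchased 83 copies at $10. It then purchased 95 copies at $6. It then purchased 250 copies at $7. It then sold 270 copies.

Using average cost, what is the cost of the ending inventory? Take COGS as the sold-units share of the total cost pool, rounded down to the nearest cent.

Ending inventory = $4,782.72

Sale 1, sell 270: 270/849 × $7,013.00 → $2,230.28
Ending inventory (cost pool remaining) = $4,782.72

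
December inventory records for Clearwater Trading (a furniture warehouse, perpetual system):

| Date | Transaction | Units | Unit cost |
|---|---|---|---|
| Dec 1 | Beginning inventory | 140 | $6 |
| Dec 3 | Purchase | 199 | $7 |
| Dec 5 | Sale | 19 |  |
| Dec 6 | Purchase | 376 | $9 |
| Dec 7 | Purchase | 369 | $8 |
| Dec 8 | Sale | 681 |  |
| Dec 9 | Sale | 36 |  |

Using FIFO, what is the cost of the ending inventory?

Ending inventory = $2,784

Dec 5, 19 sold [FIFO — oldest first]: 19 @ $6 = $114
Dec 8, 681 sold [FIFO — oldest first]: 121 @ $6 + 199 @ $7 + 361 @ $9 = $5,368
Dec 9, 36 sold [FIFO — oldest first]: 15 @ $9 + 21 @ $8 = $303
Total COGS = $114 + $5,368 + $303 = $5,785
Ending inventory: 348 @ $8 = $2,784
Check: goods available $8,569 = COGS $5,785 + ending $2,784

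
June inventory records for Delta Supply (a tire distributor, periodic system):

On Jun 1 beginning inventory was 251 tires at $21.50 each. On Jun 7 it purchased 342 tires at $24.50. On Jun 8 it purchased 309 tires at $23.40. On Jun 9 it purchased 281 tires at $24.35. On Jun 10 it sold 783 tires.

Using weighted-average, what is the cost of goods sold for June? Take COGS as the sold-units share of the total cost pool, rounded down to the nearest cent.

Jun 10, sell 783: 783/1183 × $27,848.45 → $18,432.23
Ending inventory (cost pool remaining) = $9,416.22
Check: goods available $27,848.45 = COGS $18,432.23 + ending $9,416.22

COGS = $18,432.23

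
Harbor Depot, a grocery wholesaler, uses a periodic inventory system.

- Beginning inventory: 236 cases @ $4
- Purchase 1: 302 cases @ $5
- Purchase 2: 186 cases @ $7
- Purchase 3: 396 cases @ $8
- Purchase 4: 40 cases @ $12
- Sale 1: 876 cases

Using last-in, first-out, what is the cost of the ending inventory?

Ending inventory = $1,184

Sale 1 (876) [LIFO — newest first]: 40 @ $12 + 396 @ $8 + 186 @ $7 + 254 @ $5 = $6,220
Ending inventory: 236 @ $4 + 48 @ $5 = $1,184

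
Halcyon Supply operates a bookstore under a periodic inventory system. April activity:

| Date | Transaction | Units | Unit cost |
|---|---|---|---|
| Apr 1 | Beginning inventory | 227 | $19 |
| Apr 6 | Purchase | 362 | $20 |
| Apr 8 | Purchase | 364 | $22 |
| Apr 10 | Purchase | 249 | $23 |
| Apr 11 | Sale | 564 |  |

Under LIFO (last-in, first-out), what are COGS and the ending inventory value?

COGS = $12,657; ending inventory = $12,631

Apr 11, 564 sold [LIFO — newest first]: 249 @ $23 + 315 @ $22 = $12,657
Ending inventory: 227 @ $19 + 362 @ $20 + 49 @ $22 = $12,631
Check: goods available $25,288 = COGS $12,657 + ending $12,631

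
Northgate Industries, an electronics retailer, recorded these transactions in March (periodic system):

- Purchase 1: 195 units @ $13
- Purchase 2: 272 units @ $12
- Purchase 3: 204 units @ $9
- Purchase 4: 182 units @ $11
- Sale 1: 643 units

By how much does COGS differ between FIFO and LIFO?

$461

FIFO COGS: 195 @ $13 + 272 @ $12 + 176 @ $9 = $7,383
LIFO COGS: 182 @ $11 + 204 @ $9 + 257 @ $12 = $6,922
Difference = |$7,383 − $6,922| = $461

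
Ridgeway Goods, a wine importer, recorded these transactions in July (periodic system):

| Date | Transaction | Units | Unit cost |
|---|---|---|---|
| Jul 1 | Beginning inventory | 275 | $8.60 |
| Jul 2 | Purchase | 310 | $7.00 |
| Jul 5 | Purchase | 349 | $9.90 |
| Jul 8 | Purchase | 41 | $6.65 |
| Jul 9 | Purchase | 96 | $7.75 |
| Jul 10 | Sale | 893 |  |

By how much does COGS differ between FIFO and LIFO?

FIFO COGS: 275 @ $8.60 + 310 @ $7.00 + 308 @ $9.90 = $7,584.20
LIFO COGS: 96 @ $7.75 + 41 @ $6.65 + 349 @ $9.90 + 310 @ $7.00 + 97 @ $8.60 = $7,475.95
Difference = |$7,584.20 − $7,475.95| = $108.25

$108.25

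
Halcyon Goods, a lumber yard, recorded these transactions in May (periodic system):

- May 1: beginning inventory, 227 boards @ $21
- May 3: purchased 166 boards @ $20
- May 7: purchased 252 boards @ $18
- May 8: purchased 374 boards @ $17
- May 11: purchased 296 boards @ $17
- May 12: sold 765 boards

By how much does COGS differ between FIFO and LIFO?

FIFO COGS: 227 @ $21 + 166 @ $20 + 252 @ $18 + 120 @ $17 = $14,663
LIFO COGS: 296 @ $17 + 374 @ $17 + 95 @ $18 = $13,100
Difference = |$14,663 − $13,100| = $1,563

$1,563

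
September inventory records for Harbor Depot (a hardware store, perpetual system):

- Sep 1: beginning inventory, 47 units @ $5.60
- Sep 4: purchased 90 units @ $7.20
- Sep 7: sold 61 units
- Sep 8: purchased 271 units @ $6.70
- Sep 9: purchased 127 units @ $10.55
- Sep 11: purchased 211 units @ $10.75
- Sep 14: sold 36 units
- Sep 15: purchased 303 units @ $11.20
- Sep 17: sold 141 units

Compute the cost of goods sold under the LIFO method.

Sep 7, 61 sold [LIFO — newest first]: 61 @ $7.20 = $439.20
Sep 14, 36 sold [LIFO — newest first]: 36 @ $10.75 = $387.00
Sep 17, 141 sold [LIFO — newest first]: 141 @ $11.20 = $1,579.20
Total COGS = $439.20 + $387.00 + $1,579.20 = $2,405.40
Ending inventory: 47 @ $5.60 + 29 @ $7.20 + 271 @ $6.70 + 127 @ $10.55 + 175 @ $10.75 + 162 @ $11.20 = $7,323.20
Check: goods available $9,728.60 = COGS $2,405.40 + ending $7,323.20

COGS = $2,405.40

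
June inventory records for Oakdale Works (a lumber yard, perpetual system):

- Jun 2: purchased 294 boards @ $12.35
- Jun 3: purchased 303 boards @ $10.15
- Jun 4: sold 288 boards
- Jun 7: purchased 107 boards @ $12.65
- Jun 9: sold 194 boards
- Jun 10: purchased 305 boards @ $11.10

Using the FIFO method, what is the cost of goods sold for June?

COGS = $5,539.10

Jun 4, 288 sold [FIFO — oldest first]: 288 @ $12.35 = $3,556.80
Jun 9, 194 sold [FIFO — oldest first]: 6 @ $12.35 + 188 @ $10.15 = $1,982.30
Total COGS = $3,556.80 + $1,982.30 = $5,539.10
Ending inventory: 115 @ $10.15 + 107 @ $12.65 + 305 @ $11.10 = $5,906.30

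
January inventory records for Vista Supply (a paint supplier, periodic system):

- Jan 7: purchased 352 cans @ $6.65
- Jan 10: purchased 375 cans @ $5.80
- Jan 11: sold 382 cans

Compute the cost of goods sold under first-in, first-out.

COGS = $2,514.80

Jan 11, 382 sold [FIFO — oldest first]: 352 @ $6.65 + 30 @ $5.80 = $2,514.80
Ending inventory: 345 @ $5.80 = $2,001.00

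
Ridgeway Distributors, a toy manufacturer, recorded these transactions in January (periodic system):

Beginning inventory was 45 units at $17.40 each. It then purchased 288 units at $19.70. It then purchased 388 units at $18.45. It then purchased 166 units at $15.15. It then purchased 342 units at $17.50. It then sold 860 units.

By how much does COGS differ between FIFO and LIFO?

FIFO COGS: 45 @ $17.40 + 288 @ $19.70 + 388 @ $18.45 + 139 @ $15.15 = $15,721.05
LIFO COGS: 342 @ $17.50 + 166 @ $15.15 + 352 @ $18.45 = $14,994.30
Difference = |$15,721.05 − $14,994.30| = $726.75

$726.75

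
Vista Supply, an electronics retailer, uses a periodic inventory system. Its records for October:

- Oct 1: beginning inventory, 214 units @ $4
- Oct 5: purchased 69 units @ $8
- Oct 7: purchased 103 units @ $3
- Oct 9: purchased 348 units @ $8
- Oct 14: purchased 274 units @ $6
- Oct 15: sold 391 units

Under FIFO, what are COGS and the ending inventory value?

COGS = $1,757; ending inventory = $4,388

Oct 15, 391 sold [FIFO — oldest first]: 214 @ $4 + 69 @ $8 + 103 @ $3 + 5 @ $8 = $1,757
Ending inventory: 343 @ $8 + 274 @ $6 = $4,388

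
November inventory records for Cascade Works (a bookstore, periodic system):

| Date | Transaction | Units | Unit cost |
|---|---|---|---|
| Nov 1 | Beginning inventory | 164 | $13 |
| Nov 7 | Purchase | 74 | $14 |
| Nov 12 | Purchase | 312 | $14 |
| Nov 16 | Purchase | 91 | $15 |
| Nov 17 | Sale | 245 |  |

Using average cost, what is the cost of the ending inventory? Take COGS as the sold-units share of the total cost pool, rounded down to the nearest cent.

Ending inventory = $5,498.91

Nov 17, sell 245: 245/641 × $8,901.00 → $3,402.09
Ending inventory (cost pool remaining) = $5,498.91
Check: goods available $8,901.00 = COGS $3,402.09 + ending $5,498.91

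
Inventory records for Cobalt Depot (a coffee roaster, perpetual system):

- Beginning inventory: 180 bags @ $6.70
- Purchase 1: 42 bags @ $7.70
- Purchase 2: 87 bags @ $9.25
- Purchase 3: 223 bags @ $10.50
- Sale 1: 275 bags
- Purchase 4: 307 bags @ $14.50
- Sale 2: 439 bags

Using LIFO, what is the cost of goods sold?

COGS = $8,289.65

Sale 1 (275) [LIFO — newest first]: 223 @ $10.50 + 52 @ $9.25 = $2,822.50
Sale 2 (439) [LIFO — newest first]: 307 @ $14.50 + 35 @ $9.25 + 42 @ $7.70 + 55 @ $6.70 = $5,467.15
Total COGS = $2,822.50 + $5,467.15 = $8,289.65
Ending inventory: 125 @ $6.70 = $837.50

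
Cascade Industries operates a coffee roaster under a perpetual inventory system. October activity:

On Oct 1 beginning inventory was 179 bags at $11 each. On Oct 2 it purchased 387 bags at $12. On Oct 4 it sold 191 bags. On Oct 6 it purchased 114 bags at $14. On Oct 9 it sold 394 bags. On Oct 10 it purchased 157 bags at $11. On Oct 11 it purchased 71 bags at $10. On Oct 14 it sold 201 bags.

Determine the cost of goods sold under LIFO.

Oct 4, 191 sold [LIFO — newest first]: 191 @ $12 = $2,292
Oct 9, 394 sold [LIFO — newest first]: 114 @ $14 + 196 @ $12 + 84 @ $11 = $4,872
Oct 14, 201 sold [LIFO — newest first]: 71 @ $10 + 130 @ $11 = $2,140
Total COGS = $2,292 + $4,872 + $2,140 = $9,304
Ending inventory: 95 @ $11 + 27 @ $11 = $1,342

COGS = $9,304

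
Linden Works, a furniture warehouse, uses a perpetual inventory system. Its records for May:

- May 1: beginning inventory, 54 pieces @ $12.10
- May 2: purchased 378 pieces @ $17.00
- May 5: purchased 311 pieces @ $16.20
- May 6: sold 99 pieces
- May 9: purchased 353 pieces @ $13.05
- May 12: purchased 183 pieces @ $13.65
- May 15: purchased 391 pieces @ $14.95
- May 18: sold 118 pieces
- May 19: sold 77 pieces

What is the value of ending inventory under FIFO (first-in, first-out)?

May 6, 99 sold [FIFO — oldest first]: 54 @ $12.10 + 45 @ $17.00 = $1,418.40
May 18, 118 sold [FIFO — oldest first]: 118 @ $17.00 = $2,006.00
May 19, 77 sold [FIFO — oldest first]: 77 @ $17.00 = $1,309.00
Total COGS = $1,418.40 + $2,006.00 + $1,309.00 = $4,733.40
Ending inventory: 138 @ $17.00 + 311 @ $16.20 + 353 @ $13.05 + 183 @ $13.65 + 391 @ $14.95 = $20,334.25
Check: goods available $25,067.65 = COGS $4,733.40 + ending $20,334.25

Ending inventory = $20,334.25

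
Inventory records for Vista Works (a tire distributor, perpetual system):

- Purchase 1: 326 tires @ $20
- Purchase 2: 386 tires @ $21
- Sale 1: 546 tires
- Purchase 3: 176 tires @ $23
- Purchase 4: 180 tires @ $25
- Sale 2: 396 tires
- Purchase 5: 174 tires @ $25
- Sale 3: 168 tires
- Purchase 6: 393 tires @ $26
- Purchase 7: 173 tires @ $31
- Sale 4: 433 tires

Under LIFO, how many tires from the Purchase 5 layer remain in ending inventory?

Sale 1 (546) [LIFO — newest first]: 386 @ $21 + 160 @ $20 = $11,306
Sale 2 (396) [LIFO — newest first]: 180 @ $25 + 176 @ $23 + 40 @ $20 = $9,348
Sale 3 (168) [LIFO — newest first]: 168 @ $25 = $4,200
Sale 4 (433) [LIFO — newest first]: 173 @ $31 + 260 @ $26 = $12,123
Total COGS = $11,306 + $9,348 + $4,200 + $12,123 = $36,977
Ending inventory: 126 @ $20 + 6 @ $25 + 133 @ $26 = $6,128

6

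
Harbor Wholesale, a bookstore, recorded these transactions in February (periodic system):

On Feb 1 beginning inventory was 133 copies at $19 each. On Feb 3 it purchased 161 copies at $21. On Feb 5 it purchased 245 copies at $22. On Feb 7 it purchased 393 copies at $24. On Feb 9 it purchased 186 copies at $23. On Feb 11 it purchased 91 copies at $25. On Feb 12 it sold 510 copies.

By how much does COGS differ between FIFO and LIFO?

$1,485

FIFO COGS: 133 @ $19 + 161 @ $21 + 216 @ $22 = $10,660
LIFO COGS: 91 @ $25 + 186 @ $23 + 233 @ $24 = $12,145
Difference = |$10,660 − $12,145| = $1,485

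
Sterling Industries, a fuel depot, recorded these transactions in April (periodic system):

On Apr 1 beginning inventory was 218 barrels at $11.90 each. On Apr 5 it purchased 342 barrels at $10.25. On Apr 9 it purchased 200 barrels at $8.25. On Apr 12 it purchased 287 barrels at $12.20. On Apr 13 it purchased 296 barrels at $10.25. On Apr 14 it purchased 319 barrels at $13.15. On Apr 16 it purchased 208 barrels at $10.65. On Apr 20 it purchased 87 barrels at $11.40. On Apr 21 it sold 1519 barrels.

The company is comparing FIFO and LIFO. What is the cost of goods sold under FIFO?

FIFO COGS: 218 @ $11.90 + 342 @ $10.25 + 200 @ $8.25 + 287 @ $12.20 + 296 @ $10.25 + 176 @ $13.15 = $16,599.50
LIFO COGS: 87 @ $11.40 + 208 @ $10.65 + 319 @ $13.15 + 296 @ $10.25 + 287 @ $12.20 + 200 @ $8.25 + 122 @ $10.25 = $16,837.75

COGS = $16,599.50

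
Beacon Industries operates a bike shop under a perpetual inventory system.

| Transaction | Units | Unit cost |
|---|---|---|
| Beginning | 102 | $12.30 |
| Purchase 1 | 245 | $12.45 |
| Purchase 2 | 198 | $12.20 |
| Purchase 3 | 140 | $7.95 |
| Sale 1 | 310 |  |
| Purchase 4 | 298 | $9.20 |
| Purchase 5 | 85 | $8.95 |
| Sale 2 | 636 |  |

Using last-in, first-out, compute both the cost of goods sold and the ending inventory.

COGS = $9,832.20; ending inventory = $1,503.60

Sale 1 (310) [LIFO — newest first]: 140 @ $7.95 + 170 @ $12.20 = $3,187.00
Sale 2 (636) [LIFO — newest first]: 85 @ $8.95 + 298 @ $9.20 + 28 @ $12.20 + 225 @ $12.45 = $6,645.20
Total COGS = $3,187.00 + $6,645.20 = $9,832.20
Ending inventory: 102 @ $12.30 + 20 @ $12.45 = $1,503.60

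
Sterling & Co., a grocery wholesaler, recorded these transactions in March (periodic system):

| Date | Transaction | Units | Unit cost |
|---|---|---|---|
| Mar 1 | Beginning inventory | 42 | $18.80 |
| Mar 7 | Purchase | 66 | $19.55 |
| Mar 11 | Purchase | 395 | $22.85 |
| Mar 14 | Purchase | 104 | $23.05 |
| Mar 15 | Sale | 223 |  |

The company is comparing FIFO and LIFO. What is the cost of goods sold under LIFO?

COGS = $5,116.35

FIFO COGS: 42 @ $18.80 + 66 @ $19.55 + 115 @ $22.85 = $4,707.65
LIFO COGS: 104 @ $23.05 + 119 @ $22.85 = $5,116.35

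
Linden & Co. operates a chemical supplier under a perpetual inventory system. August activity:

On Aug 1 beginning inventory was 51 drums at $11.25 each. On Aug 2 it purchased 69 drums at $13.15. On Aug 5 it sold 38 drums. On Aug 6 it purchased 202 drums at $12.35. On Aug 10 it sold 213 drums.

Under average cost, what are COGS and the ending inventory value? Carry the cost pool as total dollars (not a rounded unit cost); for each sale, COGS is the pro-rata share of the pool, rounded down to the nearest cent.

After Aug 1: 51 on hand, pool $573.75 (≈ $11.2500 each)
After Aug 2: 120 on hand, pool $1,481.10 (≈ $12.3425 each)
Aug 5, sell 38: 38/120 × $1,481.10 → $469.01
After Aug 6: 284 on hand, pool $3,506.79 (≈ $12.3479 each)
Aug 10, sell 213: 213/284 × $3,506.79 → $2,630.09
Total COGS = $469.01 + $2,630.09 = $3,099.10
Ending inventory (cost pool remaining) = $876.70

COGS = $3,099.10; ending inventory = $876.70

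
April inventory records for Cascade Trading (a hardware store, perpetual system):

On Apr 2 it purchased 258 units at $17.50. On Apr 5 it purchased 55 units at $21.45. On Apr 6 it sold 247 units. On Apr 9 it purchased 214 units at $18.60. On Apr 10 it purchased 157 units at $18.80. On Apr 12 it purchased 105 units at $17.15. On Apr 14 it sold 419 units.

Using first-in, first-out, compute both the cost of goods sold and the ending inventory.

COGS = $12,288.35; ending inventory = $2,139.15

Apr 6, 247 sold [FIFO — oldest first]: 247 @ $17.50 = $4,322.50
Apr 14, 419 sold [FIFO — oldest first]: 11 @ $17.50 + 55 @ $21.45 + 214 @ $18.60 + 139 @ $18.80 = $7,965.85
Total COGS = $4,322.50 + $7,965.85 = $12,288.35
Ending inventory: 18 @ $18.80 + 105 @ $17.15 = $2,139.15
Check: goods available $14,427.50 = COGS $12,288.35 + ending $2,139.15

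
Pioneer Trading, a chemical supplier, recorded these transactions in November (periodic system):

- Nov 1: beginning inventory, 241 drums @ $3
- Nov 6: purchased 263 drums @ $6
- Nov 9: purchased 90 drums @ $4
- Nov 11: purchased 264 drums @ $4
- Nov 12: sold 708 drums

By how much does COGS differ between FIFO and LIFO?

$150

FIFO COGS: 241 @ $3 + 263 @ $6 + 90 @ $4 + 114 @ $4 = $3,117
LIFO COGS: 264 @ $4 + 90 @ $4 + 263 @ $6 + 91 @ $3 = $3,267
Difference = |$3,117 − $3,267| = $150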